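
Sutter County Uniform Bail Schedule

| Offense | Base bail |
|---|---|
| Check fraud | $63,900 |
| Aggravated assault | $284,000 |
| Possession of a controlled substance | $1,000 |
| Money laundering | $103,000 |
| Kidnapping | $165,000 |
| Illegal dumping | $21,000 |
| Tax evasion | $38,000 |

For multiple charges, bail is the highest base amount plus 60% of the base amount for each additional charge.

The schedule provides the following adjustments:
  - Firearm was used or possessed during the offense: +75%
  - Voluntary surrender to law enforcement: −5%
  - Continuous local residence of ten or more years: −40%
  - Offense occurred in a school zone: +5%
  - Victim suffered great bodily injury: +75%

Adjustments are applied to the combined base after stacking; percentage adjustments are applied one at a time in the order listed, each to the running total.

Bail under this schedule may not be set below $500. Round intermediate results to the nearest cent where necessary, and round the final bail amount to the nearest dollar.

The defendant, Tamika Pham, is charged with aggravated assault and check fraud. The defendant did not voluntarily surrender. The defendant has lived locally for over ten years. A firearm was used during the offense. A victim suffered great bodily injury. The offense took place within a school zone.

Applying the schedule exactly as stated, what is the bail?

Base amounts from the schedule: aggravated assault $284,000; check fraud $63,900.
Stacking rule: highest base plus 60% of each additional charge. Highest is aggravated assault at $284,000. Additional: $63,900 × 60% = $38,340. Combined base = $284,000 + $38,340 = $322,340.
Firearm was used or possessed during the offense (+75%): $322,340 × 1.75 = $564,095.
Continuous local residence of ten or more years (−40%): $564,095 × 0.6 = $338,457.
Offense occurred in a school zone (+5%): $338,457 × 1.05 = $355,379.85.
Victim suffered great bodily injury (+75%): $355,379.85 × 1.75 = $621,914.74.
$621,914.74 is at or above the $500 minimum.
Rounded to the nearest dollar: $621,915.

$621,915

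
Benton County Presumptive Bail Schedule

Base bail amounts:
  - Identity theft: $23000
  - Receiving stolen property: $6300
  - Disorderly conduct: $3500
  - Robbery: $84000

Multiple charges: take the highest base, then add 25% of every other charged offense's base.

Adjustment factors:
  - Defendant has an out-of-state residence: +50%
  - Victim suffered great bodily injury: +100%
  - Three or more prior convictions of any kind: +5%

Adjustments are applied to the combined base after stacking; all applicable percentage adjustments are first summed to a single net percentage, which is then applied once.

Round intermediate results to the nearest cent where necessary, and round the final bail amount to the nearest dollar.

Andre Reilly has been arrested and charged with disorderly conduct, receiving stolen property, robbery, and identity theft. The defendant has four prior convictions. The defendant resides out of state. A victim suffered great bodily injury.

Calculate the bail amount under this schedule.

$235110

Base amounts from the schedule: disorderly conduct $3500; receiving stolen property $6300; robbery $84000; identity theft $23000.
Stacking rule: highest base plus 25% of each additional charge. Highest is robbery at $84000. Additional: $3500 × 25% = $875; $6300 × 25% = $1575; $23000 × 25% = $5750. Combined base = $84000 + $8200 = $92200.
Net percentage adjustment: +50% +100% +5% = +155%. $92200 × 2.55 = $235110.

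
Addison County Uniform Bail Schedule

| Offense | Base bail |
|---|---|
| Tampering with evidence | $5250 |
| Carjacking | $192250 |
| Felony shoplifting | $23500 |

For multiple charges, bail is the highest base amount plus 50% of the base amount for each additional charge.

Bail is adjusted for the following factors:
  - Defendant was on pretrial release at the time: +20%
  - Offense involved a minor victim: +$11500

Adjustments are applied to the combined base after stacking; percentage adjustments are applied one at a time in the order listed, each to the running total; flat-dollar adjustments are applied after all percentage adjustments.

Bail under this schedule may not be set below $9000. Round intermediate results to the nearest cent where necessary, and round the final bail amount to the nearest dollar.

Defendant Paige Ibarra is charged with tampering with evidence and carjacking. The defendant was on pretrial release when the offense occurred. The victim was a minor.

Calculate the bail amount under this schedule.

Base amounts from the schedule: tampering with evidence $5250; carjacking $192250.
Stacking rule: highest base plus 50% of each additional charge. Highest is carjacking at $192250. Additional: $5250 × 50% = $2625. Combined base = $192250 + $2625 = $194875.
Defendant was on pretrial release at the time (+20%): $194875 × 1.2 = $233850.
Offense involved a minor victim (+$11500 flat): $233850 + $11500 = $245350.
$245350 is at or above the $9000 minimum.

$245350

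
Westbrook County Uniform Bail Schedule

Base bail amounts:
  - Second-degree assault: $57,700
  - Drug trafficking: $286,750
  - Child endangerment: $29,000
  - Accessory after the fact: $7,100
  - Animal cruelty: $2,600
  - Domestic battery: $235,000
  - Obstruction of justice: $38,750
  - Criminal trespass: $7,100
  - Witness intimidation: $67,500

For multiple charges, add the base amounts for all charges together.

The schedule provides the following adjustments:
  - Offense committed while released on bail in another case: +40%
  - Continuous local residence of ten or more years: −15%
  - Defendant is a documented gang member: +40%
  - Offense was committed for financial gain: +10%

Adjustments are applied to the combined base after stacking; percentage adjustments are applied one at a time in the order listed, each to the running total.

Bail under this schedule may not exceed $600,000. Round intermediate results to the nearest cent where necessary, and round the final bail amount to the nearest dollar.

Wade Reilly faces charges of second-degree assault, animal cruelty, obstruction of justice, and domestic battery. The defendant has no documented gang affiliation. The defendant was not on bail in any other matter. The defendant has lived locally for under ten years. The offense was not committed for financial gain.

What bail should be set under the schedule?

$334,050

Base amounts from the schedule: second-degree assault $57,700; animal cruelty $2,600; obstruction of justice $38,750; domestic battery $235,000.
Stacking rule: sum of all bases. $57,700 + $2,600 + $38,750 + $235,000 = $334,050.
No adjustment factors apply to this defendant.
$334,050 is within the $600,000 maximum.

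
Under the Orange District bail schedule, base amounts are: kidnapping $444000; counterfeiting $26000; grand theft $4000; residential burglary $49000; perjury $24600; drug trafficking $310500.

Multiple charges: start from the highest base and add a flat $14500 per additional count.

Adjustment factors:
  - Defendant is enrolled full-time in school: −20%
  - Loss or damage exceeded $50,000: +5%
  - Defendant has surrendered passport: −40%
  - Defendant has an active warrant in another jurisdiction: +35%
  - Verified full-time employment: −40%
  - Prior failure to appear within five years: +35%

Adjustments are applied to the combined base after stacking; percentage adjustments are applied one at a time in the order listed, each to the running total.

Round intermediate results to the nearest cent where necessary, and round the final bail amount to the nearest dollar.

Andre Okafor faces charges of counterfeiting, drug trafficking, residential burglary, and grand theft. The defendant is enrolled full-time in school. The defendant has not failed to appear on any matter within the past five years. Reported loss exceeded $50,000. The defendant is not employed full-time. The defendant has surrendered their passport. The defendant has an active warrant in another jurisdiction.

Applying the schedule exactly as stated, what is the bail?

$240862

Base amounts from the schedule: counterfeiting $26000; drug trafficking $310500; residential burglary $49000; grand theft $4000.
Stacking rule: highest base plus $14500 per additional charge. Highest is drug trafficking at $310500; 3 additional charges → +$43500. Combined base = $354000.
Defendant is enrolled full-time in school (−20%): $354000 × 0.8 = $283200.
Loss or damage exceeded $50,000 (+5%): $283200 × 1.05 = $297360.
Defendant has surrendered passport (−40%): $297360 × 0.6 = $178416.
Defendant has an active warrant in another jurisdiction (+35%): $178416 × 1.35 = $240861.60.
Rounded to the nearest dollar: $240862.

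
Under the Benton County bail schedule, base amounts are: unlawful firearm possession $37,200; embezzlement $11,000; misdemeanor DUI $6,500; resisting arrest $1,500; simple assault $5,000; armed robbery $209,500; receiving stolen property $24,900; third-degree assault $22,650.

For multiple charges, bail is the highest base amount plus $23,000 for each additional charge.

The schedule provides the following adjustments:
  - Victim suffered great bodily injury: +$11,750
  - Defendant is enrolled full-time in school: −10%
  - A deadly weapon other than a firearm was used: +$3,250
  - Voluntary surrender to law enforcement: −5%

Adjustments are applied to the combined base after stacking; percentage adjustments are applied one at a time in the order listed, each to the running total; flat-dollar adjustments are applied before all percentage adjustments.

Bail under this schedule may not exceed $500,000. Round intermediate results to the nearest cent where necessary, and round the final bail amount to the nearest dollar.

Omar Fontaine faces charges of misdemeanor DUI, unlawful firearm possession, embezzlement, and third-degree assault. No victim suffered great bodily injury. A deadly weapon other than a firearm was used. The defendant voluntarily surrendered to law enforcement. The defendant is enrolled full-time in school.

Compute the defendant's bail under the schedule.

$93,580

Base amounts from the schedule: misdemeanor DUI $6,500; unlawful firearm possession $37,200; embezzlement $11,000; third-degree assault $22,650.
Stacking rule: highest base plus $23,000 per additional charge. Highest is unlawful firearm possession at $37,200; 3 additional charges → +$69,000. Combined base = $106,200.
A deadly weapon other than a firearm was used (+$3,250 flat): $106,200 + $3,250 = $109,450.
Defendant is enrolled full-time in school (−10%): $109,450 × 0.9 = $98,505.
Voluntary surrender to law enforcement (−5%): $98,505 × 0.95 = $93,579.75.
$93,579.75 is within the $500,000 maximum.
Rounded to the nearest dollar: $93,580.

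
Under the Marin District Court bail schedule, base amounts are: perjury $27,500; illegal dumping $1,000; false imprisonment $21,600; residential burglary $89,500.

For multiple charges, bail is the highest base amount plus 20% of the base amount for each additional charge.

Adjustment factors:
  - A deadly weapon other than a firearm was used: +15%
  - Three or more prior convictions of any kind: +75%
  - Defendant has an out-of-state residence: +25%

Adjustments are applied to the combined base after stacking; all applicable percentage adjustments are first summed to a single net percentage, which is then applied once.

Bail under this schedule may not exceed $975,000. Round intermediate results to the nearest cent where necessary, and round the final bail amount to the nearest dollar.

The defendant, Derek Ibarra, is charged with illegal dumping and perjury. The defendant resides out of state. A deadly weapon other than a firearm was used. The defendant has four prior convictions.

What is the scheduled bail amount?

$59,555

Base amounts from the schedule: illegal dumping $1,000; perjury $27,500.
Stacking rule: highest base plus 20% of each additional charge. Highest is perjury at $27,500. Additional: $1,000 × 20% = $200. Combined base = $27,500 + $200 = $27,700.
Net percentage adjustment: +15% +75% +25% = +115%. $27,700 × 2.15 = $59,555.
$59,555 is within the $975,000 maximum.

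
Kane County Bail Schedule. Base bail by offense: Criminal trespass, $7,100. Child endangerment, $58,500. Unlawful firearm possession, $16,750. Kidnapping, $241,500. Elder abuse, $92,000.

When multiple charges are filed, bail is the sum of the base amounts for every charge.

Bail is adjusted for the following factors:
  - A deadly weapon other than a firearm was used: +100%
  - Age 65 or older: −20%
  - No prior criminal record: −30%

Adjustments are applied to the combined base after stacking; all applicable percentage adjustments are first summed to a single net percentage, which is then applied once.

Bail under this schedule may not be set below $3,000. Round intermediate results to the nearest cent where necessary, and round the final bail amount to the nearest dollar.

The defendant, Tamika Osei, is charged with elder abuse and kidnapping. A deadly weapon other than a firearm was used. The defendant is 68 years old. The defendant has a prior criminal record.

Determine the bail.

$600,300

Base amounts from the schedule: elder abuse $92,000; kidnapping $241,500.
Stacking rule: sum of all bases. $92,000 + $241,500 = $333,500.
Net percentage adjustment: +100% −20% = +80%. $333,500 × 1.8 = $600,300.
$600,300 is at or above the $3,000 minimum.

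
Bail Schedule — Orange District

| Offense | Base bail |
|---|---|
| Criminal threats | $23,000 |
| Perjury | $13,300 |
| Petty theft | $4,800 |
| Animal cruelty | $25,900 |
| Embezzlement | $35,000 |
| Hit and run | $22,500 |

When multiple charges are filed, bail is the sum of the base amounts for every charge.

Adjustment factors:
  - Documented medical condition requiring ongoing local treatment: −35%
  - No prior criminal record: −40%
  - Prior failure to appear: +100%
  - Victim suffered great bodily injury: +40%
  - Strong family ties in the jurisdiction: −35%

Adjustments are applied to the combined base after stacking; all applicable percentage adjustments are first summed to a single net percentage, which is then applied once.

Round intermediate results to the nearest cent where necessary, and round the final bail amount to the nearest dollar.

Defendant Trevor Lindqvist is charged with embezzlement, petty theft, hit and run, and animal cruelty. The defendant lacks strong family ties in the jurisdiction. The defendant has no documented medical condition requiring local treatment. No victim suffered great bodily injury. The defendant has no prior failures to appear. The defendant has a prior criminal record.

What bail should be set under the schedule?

Base amounts from the schedule: embezzlement $35,000; petty theft $4,800; hit and run $22,500; animal cruelty $25,900.
Stacking rule: sum of all bases. $35,000 + $4,800 + $22,500 + $25,900 = $88,200.
No adjustment factors apply to this defendant.

$88,200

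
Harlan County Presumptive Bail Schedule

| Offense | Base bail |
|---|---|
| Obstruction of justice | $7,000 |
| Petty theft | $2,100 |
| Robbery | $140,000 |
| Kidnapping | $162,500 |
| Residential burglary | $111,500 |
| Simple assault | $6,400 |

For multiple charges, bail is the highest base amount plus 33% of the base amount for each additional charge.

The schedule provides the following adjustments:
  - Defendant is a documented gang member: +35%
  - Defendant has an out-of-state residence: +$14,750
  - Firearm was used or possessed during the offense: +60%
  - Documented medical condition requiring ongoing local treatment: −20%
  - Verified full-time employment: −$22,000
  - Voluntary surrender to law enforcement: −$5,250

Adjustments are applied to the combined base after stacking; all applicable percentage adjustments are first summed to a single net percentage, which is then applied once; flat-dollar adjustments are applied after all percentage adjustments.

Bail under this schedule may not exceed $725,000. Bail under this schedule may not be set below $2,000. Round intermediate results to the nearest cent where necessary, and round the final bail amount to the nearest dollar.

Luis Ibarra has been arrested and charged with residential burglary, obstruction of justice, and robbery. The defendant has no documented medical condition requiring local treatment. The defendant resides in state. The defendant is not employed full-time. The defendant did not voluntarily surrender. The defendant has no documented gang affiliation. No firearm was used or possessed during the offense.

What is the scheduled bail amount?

Base amounts from the schedule: residential burglary $111,500; obstruction of justice $7,000; robbery $140,000.
Stacking rule: highest base plus 33% of each additional charge. Highest is robbery at $140,000. Additional: $111,500 × 33% = $36,795; $7,000 × 33% = $2,310. Combined base = $140,000 + $39,105 = $179,105.
No adjustment factors apply to this defendant.
$179,105 is within the $725,000 maximum.
$179,105 is at or above the $2,000 minimum.

$179,105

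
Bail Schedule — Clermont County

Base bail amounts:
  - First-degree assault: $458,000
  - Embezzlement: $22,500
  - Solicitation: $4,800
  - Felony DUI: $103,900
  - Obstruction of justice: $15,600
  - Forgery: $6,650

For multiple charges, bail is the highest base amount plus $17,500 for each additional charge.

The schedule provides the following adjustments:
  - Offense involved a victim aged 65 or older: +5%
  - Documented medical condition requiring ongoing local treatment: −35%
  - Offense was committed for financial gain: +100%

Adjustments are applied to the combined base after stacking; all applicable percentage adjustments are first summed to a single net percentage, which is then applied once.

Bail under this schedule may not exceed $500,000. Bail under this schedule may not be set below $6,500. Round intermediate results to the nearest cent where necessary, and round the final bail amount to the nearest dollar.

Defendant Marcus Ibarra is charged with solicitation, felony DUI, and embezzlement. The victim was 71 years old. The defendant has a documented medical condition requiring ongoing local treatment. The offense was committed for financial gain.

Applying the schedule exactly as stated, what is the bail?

Base amounts from the schedule: solicitation $4,800; felony DUI $103,900; embezzlement $22,500.
Stacking rule: highest base plus $17,500 per additional charge. Highest is felony DUI at $103,900; 2 additional charges → +$35,000. Combined base = $138,900.
Net percentage adjustment: +5% −35% +100% = +70%. $138,900 × 1.7 = $236,130.
$236,130 is within the $500,000 maximum.
$236,130 is at or above the $6,500 minimum.

$236,130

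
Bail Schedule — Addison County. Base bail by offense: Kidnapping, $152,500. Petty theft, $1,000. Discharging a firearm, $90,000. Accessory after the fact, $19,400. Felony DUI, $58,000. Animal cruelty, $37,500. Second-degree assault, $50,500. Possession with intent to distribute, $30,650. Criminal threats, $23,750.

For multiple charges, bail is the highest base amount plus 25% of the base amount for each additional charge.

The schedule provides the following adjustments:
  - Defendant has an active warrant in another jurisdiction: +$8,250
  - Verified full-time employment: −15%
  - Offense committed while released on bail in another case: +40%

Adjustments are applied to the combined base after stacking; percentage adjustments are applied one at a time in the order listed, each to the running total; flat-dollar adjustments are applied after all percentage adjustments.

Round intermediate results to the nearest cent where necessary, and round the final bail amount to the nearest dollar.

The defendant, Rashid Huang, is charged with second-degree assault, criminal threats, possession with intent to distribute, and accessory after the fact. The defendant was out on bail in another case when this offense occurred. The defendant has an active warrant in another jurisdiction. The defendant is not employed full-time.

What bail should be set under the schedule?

$104,780

Base amounts from the schedule: second-degree assault $50,500; criminal threats $23,750; possession with intent to distribute $30,650; accessory after the fact $19,400.
Stacking rule: highest base plus 25% of each additional charge. Highest is second-degree assault at $50,500. Additional: $23,750 × 25% = $5,937.50; $30,650 × 25% = $7,662.50; $19,400 × 25% = $4,850. Combined base = $50,500 + $18,450 = $68,950.
Offense committed while released on bail in another case (+40%): $68,950 × 1.4 = $96,530.
Defendant has an active warrant in another jurisdiction (+$8,250 flat): $96,530 + $8,250 = $104,780.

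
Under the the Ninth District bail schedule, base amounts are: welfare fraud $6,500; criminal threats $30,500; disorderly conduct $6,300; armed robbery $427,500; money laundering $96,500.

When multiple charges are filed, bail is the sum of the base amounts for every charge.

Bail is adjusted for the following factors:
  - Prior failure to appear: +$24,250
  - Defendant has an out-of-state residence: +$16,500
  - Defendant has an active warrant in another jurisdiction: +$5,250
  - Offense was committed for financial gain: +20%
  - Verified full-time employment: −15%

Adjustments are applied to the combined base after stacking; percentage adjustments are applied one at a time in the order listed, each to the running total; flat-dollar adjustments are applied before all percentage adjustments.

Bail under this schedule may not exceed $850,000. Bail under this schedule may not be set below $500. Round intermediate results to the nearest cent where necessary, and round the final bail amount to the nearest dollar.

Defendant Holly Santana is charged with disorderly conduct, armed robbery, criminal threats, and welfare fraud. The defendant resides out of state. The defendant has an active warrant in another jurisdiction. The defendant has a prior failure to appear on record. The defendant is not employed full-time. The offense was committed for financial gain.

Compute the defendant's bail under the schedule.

Base amounts from the schedule: disorderly conduct $6,300; armed robbery $427,500; criminal threats $30,500; welfare fraud $6,500.
Stacking rule: sum of all bases. $6,300 + $427,500 + $30,500 + $6,500 = $470,800.
Prior failure to appear (+$24,250 flat): $470,800 + $24,250 = $495,050.
Defendant has an out-of-state residence (+$16,500 flat): $495,050 + $16,500 = $511,550.
Defendant has an active warrant in another jurisdiction (+$5,250 flat): $511,550 + $5,250 = $516,800.
Offense was committed for financial gain (+20%): $516,800 × 1.2 = $620,160.
$620,160 is within the $850,000 maximum.
$620,160 is at or above the $500 minimum.

$620,160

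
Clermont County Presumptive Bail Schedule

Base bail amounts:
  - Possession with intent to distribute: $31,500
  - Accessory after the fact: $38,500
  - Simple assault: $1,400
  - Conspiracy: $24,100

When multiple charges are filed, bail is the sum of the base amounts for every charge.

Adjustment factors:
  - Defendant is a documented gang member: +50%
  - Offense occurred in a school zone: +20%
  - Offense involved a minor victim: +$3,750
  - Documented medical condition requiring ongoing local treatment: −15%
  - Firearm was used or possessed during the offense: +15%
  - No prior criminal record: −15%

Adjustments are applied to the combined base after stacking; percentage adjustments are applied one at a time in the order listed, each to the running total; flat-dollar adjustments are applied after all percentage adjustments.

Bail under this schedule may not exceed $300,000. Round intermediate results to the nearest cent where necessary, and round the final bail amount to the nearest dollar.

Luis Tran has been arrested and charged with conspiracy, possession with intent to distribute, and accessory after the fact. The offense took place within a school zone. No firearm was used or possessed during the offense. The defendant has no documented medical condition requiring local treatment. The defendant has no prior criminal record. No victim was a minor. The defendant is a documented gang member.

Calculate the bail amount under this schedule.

$143,973

Base amounts from the schedule: conspiracy $24,100; possession with intent to distribute $31,500; accessory after the fact $38,500.
Stacking rule: sum of all bases. $24,100 + $31,500 + $38,500 = $94,100.
Defendant is a documented gang member (+50%): $94,100 × 1.5 = $141,150.
Offense occurred in a school zone (+20%): $141,150 × 1.2 = $169,380.
No prior criminal record (−15%): $169,380 × 0.85 = $143,973.
$143,973 is within the $300,000 maximum.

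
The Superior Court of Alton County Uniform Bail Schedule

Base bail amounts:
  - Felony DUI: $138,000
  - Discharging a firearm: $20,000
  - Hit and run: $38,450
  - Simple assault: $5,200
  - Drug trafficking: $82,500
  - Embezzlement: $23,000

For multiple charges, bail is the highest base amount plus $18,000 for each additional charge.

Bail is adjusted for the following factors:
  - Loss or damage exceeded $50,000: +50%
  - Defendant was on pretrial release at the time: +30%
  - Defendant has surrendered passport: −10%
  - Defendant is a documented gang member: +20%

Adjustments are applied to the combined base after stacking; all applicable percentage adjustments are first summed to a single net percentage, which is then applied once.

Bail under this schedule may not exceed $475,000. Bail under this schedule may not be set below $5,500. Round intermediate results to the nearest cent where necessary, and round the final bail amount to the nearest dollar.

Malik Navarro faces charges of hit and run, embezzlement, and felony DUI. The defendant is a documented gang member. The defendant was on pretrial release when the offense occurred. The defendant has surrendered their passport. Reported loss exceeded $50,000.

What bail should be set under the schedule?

Base amounts from the schedule: hit and run $38,450; embezzlement $23,000; felony DUI $138,000.
Stacking rule: highest base plus $18,000 per additional charge. Highest is felony DUI at $138,000; 2 additional charges → +$36,000. Combined base = $174,000.
Net percentage adjustment: +50% +30% −10% +20% = +90%. $174,000 × 1.9 = $330,600.
$330,600 is within the $475,000 maximum.
$330,600 is at or above the $5,500 minimum.

$330,600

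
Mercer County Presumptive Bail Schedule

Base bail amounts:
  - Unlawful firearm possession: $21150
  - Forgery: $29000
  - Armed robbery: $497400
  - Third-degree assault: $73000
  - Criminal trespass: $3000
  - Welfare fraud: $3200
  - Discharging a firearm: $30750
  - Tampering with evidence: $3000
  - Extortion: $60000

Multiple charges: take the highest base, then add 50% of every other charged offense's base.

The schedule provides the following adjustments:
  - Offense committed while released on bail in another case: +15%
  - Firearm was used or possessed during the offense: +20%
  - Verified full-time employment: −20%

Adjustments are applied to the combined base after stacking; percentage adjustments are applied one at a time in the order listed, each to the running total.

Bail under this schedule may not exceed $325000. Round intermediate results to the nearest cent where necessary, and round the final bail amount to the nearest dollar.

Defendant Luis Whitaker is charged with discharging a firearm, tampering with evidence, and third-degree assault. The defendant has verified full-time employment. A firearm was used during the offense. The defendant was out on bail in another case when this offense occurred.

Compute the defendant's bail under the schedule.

Base amounts from the schedule: discharging a firearm $30750; tampering with evidence $3000; third-degree assault $73000.
Stacking rule: highest base plus 50% of each additional charge. Highest is third-degree assault at $73000. Additional: $30750 × 50% = $15375; $3000 × 50% = $1500. Combined base = $73000 + $16875 = $89875.
Offense committed while released on bail in another case (+15%): $89875 × 1.15 = $103356.25.
Firearm was used or possessed during the offense (+20%): $103356.25 × 1.2 = $124027.50.
Verified full-time employment (−20%): $124027.50 × 0.8 = $99222.
$99222 is within the $325000 maximum.

$99222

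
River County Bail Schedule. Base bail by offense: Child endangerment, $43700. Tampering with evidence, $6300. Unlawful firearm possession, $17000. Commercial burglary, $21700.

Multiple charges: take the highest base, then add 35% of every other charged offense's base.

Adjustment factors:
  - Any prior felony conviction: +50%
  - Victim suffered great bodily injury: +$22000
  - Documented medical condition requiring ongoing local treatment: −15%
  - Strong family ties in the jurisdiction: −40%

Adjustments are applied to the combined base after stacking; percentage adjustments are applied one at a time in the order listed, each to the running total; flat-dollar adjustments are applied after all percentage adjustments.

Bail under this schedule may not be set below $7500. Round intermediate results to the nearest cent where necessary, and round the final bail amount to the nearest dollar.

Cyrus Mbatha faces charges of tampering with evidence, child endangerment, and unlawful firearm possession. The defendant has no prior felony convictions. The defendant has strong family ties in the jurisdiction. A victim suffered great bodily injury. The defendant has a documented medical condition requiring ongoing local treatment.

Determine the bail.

Base amounts from the schedule: tampering with evidence $6300; child endangerment $43700; unlawful firearm possession $17000.
Stacking rule: highest base plus 35% of each additional charge. Highest is child endangerment at $43700. Additional: $6300 × 35% = $2205; $17000 × 35% = $5950. Combined base = $43700 + $8155 = $51855.
Documented medical condition requiring ongoing local treatment (−15%): $51855 × 0.85 = $44076.75.
Strong family ties in the jurisdiction (−40%): $44076.75 × 0.6 = $26446.05.
Victim suffered great bodily injury (+$22000 flat): $26446.05 + $22000 = $48446.05.
$48446.05 is at or above the $7500 minimum.
Rounded to the nearest dollar: $48446.

$48446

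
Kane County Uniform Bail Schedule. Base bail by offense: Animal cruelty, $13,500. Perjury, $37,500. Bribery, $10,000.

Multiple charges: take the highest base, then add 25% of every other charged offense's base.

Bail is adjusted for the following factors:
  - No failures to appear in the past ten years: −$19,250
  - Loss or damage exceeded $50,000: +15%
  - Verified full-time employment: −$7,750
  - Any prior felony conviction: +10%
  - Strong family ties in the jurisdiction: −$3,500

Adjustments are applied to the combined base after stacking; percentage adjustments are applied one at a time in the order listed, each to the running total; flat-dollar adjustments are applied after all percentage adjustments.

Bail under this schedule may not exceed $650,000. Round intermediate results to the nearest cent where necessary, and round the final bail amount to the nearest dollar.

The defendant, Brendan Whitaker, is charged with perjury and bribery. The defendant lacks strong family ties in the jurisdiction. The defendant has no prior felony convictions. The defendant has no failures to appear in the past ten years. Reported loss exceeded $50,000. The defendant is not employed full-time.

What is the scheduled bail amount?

Base amounts from the schedule: perjury $37,500; bribery $10,000.
Stacking rule: highest base plus 25% of each additional charge. Highest is perjury at $37,500. Additional: $10,000 × 25% = $2,500. Combined base = $37,500 + $2,500 = $40,000.
Loss or damage exceeded $50,000 (+15%): $40,000 × 1.15 = $46,000.
No failures to appear in the past ten years (−$19,250 flat): $46,000 − $19,250 = $26,750.
$26,750 is within the $650,000 maximum.

$26,750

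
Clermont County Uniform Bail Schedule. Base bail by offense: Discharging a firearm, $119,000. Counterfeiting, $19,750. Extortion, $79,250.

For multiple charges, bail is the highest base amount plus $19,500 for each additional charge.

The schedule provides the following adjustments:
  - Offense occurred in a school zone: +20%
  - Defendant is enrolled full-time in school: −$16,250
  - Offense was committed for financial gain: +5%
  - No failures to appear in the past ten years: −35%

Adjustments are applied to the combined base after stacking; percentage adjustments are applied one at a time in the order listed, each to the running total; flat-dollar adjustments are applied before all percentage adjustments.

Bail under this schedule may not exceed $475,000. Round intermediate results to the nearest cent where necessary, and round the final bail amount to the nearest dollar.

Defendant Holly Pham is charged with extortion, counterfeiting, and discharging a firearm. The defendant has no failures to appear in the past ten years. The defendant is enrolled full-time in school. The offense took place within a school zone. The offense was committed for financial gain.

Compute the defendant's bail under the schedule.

$116,093

Base amounts from the schedule: extortion $79,250; counterfeiting $19,750; discharging a firearm $119,000.
Stacking rule: highest base plus $19,500 per additional charge. Highest is discharging a firearm at $119,000; 2 additional charges → +$39,000. Combined base = $158,000.
Defendant is enrolled full-time in school (−$16,250 flat): $158,000 − $16,250 = $141,750.
Offense occurred in a school zone (+20%): $141,750 × 1.2 = $170,100.
Offense was committed for financial gain (+5%): $170,100 × 1.05 = $178,605.
No failures to appear in the past ten years (−35%): $178,605 × 0.65 = $116,093.25.
$116,093.25 is within the $475,000 maximum.
Rounded to the nearest dollar: $116,093.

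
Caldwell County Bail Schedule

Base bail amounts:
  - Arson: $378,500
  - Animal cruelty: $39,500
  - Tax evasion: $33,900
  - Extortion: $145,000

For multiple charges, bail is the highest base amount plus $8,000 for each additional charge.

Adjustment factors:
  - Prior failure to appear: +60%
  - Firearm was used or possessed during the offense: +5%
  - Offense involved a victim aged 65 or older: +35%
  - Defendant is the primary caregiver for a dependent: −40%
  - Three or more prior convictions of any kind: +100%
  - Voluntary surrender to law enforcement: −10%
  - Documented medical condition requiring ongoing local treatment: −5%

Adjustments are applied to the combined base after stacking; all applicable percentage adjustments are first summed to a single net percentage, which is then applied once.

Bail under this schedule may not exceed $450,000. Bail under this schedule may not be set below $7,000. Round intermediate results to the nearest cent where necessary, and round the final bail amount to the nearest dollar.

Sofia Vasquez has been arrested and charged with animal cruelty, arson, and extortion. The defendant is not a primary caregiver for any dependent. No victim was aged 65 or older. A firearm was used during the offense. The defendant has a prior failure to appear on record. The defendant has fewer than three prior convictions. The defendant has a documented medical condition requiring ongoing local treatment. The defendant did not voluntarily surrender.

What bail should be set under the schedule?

$450,000

Base amounts from the schedule: animal cruelty $39,500; arson $378,500; extortion $145,000.
Stacking rule: highest base plus $8,000 per additional charge. Highest is arson at $378,500; 2 additional charges → +$16,000. Combined base = $394,500.
Net percentage adjustment: +60% +5% −5% = +60%. $394,500 × 1.6 = $631,200.
Result $631,200 exceeds the maximum of $450,000; bail is capped at $450,000.
$450,000 is at or above the $7,000 minimum.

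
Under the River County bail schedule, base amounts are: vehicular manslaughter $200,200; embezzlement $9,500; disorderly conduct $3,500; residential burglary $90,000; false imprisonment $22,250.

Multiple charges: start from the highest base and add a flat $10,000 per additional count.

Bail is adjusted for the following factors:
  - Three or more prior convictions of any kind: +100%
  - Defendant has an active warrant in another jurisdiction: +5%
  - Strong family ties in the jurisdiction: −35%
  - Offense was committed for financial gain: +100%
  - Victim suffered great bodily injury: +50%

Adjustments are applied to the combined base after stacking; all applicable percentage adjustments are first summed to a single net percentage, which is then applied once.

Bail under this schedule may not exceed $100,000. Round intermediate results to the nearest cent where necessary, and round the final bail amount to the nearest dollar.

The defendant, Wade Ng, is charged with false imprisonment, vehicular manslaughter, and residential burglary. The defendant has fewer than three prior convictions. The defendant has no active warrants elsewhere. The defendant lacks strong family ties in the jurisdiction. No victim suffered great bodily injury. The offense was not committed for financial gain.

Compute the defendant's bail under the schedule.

Base amounts from the schedule: false imprisonment $22,250; vehicular manslaughter $200,200; residential burglary $90,000.
Stacking rule: highest base plus $10,000 per additional charge. Highest is vehicular manslaughter at $200,200; 2 additional charges → +$20,000. Combined base = $220,200.
No adjustment factors apply to this defendant.
Result $220,200 exceeds the maximum of $100,000; bail is capped at $100,000.

$100,000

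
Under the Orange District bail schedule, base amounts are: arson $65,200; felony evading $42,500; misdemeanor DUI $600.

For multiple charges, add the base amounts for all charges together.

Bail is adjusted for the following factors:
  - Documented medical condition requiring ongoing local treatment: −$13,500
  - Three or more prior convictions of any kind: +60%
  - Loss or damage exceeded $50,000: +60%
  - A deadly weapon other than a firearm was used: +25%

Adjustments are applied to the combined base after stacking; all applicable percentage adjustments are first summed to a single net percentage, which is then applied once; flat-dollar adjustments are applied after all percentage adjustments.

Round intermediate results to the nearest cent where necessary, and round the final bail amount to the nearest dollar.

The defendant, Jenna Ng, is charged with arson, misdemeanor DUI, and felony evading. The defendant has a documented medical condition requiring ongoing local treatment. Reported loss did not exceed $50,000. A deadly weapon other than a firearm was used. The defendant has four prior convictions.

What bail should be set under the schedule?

$186,855

Base amounts from the schedule: arson $65,200; misdemeanor DUI $600; felony evading $42,500.
Stacking rule: sum of all bases. $65,200 + $600 + $42,500 = $108,300.
Net percentage adjustment: +60% +25% = +85%. $108,300 × 1.85 = $200,355.
Documented medical condition requiring ongoing local treatment (−$13,500 flat): $200,355 − $13,500 = $186,855.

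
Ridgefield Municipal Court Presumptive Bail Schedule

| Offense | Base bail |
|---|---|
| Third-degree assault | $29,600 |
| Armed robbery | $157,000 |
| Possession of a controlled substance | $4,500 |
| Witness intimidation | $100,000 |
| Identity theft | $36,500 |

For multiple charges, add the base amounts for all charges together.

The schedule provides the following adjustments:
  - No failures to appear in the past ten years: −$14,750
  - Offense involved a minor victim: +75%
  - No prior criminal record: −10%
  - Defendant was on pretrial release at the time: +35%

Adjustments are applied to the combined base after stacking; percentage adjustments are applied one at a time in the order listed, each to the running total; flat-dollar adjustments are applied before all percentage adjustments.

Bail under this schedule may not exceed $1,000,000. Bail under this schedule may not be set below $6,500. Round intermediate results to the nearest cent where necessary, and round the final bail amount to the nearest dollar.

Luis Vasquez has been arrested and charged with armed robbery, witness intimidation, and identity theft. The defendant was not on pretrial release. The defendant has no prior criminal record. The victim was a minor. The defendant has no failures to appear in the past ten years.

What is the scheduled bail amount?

$439,031

Base amounts from the schedule: armed robbery $157,000; witness intimidation $100,000; identity theft $36,500.
Stacking rule: sum of all bases. $157,000 + $100,000 + $36,500 = $293,500.
No failures to appear in the past ten years (−$14,750 flat): $293,500 − $14,750 = $278,750.
Offense involved a minor victim (+75%): $278,750 × 1.75 = $487,812.50.
No prior criminal record (−10%): $487,812.50 × 0.9 = $439,031.25.
$439,031.25 is within the $1,000,000 maximum.
$439,031.25 is at or above the $6,500 minimum.
Rounded to the nearest dollar: $439,031.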